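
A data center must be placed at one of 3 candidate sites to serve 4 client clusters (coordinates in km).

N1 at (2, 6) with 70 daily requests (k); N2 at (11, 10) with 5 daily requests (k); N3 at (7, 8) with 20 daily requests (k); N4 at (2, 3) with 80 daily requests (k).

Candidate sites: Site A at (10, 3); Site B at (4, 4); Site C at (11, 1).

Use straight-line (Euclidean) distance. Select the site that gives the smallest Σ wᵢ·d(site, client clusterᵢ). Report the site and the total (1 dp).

Site B, total 523.0 km

Total weighted distance at each candidate:
  Site A (10, 3): total = 1390.1
  Site B (4, 4): total = 523.0
  Site C (11, 1): total = 1664.5
Minimum is at Site B with total 523.0 km.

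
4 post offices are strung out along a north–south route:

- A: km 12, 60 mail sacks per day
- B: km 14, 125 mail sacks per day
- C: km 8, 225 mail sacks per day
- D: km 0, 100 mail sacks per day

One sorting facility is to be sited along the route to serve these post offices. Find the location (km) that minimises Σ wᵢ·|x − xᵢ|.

x = 8

For a sum of weighted absolute distances on a line, the optimum is the weighted median (not the mean). Total weight W = 510; half-weight = 255.
Sort by position and accumulate weight:
  km 0 (D, w=100) → cum 100
  km 8 (C, w=225) → cum 325  ≥ 255 → median here
  km 12 (A, w=60) → cum 385
  km 14 (B, w=125) → cum 510
Optimal location: km 8.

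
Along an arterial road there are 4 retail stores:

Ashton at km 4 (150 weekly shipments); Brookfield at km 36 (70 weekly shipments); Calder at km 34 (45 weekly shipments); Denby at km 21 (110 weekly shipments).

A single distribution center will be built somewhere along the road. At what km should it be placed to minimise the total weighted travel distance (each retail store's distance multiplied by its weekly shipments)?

For a sum of weighted absolute distances on a line, the optimum is the weighted median (not the mean). Total weight W = 375; half-weight = 187.5.
Sort by position and accumulate weight:
  km 4 (Ashton, w=150) → cum 150
  km 21 (Denby, w=110) → cum 260  ≥ 187.5 → median here
  km 34 (Calder, w=45) → cum 305
  km 36 (Brookfield, w=70) → cum 375
Optimal location: km 21.

x = 21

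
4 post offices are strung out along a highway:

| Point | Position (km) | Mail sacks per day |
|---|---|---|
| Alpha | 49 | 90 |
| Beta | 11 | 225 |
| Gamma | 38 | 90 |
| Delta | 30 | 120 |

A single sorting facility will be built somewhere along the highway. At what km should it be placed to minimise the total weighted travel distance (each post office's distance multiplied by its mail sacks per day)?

x = 30

For a sum of weighted absolute distances on a line, the optimum is the weighted median (not the mean). Total weight W = 525; half-weight = 262.5.
Sort by position and accumulate weight:
  km 11 (Beta, w=225) → cum 225
  km 30 (Delta, w=120) → cum 345  ≥ 262.5 → median here
  km 38 (Gamma, w=90) → cum 435
  km 49 (Alpha, w=90) → cum 525
Optimal location: km 30.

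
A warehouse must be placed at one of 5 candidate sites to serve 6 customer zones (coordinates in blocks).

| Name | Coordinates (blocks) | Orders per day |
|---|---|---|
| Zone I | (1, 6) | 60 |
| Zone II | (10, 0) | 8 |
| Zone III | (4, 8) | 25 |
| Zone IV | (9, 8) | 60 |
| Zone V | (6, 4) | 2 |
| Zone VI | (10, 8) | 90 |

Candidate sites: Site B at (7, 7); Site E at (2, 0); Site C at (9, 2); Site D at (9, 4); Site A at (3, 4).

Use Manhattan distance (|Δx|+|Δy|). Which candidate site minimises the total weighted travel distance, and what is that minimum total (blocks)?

Total weighted distance at each candidate:
  Site B (7, 7): total = 1148
  Site E (2, 0): total = 3090
  Site C (9, 2): total = 2019
  Site D (9, 4): total = 1561
  Site A (3, 4): total = 2049
Minimum is at Site B with total 1148 blocks.

Site B, total 1148 blocks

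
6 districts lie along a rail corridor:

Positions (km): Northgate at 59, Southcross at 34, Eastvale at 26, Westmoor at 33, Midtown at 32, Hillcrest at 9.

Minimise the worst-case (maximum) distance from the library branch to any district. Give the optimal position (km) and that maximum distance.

The 1-center on a line is the midpoint of the two extreme points: leftmost at 9, rightmost at 59.
Optimal location = (9 + 59)/2 = 34; maximum distance = (59 − 9)/2 = 25.

location 34, max distance 25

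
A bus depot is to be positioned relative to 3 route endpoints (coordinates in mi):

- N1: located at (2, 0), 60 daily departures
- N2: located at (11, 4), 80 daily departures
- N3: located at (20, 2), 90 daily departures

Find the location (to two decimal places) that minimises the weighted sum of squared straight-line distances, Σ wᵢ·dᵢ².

(12.17, 2.17)

The minimiser of Σwᵢ‖p−pᵢ‖² is the weighted centroid p* = (Σwᵢpᵢ)/(Σwᵢ).
Σwᵢ = 230.
Σwᵢxᵢ = 60·2 + 80·11 + 90·20 = 2800.
Σwᵢyᵢ = 60·0 + 80·4 + 90·2 = 500.
x* = 2800/230 = 12.17, y* = 500/230 = 2.17.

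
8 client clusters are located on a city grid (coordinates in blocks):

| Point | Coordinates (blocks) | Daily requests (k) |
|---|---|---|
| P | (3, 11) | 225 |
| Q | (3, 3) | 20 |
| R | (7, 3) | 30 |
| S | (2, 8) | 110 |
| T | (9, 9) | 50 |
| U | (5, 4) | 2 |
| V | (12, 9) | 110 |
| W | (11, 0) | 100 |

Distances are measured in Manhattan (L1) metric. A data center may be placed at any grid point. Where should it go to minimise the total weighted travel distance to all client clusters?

(3, 9)

Manhattan distance separates: Σwᵢ(|x−xᵢ|+|y−yᵢ|) = Σwᵢ|x−xᵢ| + Σwᵢ|y−yᵢ|, so x and y are optimised independently as 1-D weighted medians.
Total weight W = 647; half = 323.5.
x-coordinate, sorted with cumulative weight:
  x=2 (S, w=110) cum 110
  x=3 (P, w=225) cum 335  ← median
  x=3 (Q, w=20) cum 355
  x=5 (U, w=2) cum 357
  x=7 (R, w=30) cum 387
  x=9 (T, w=50) cum 437
  x=11 (W, w=100) cum 537
  x=12 (V, w=110) cum 647
⇒ x* = 3
y-coordinate, sorted with cumulative weight:
  y=0 (W, w=100) cum 100
  y=3 (Q, w=20) cum 120
  y=3 (R, w=30) cum 150
  y=4 (U, w=2) cum 152
  y=8 (S, w=110) cum 262
  y=9 (T, w=50) cum 312
  y=9 (V, w=110) cum 422  ← median
  y=11 (P, w=225) cum 647
⇒ y* = 9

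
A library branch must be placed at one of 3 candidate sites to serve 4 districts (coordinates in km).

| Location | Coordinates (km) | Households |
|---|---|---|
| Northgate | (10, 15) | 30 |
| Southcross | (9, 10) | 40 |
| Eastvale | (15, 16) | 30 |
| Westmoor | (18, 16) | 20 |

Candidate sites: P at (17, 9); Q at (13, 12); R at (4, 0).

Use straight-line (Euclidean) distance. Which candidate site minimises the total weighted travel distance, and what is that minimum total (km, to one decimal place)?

Total weighted distance at each candidate:
  P (17, 9): total = 958.9
  Q (13, 12): total = 568.4
  R (4, 0): total = 1939.6
Minimum is at Q with total 568.4 km.

Q, total 568.4 km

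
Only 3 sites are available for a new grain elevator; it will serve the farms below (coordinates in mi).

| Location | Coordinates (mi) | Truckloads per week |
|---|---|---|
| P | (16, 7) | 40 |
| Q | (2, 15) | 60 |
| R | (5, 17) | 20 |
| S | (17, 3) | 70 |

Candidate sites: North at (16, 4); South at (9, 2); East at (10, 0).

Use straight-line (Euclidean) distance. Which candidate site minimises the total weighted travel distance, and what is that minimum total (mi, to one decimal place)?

Total weighted distance at each candidate:
  North (16, 4): total = 1627.9
  South (9, 2): total = 2104.8
  East (10, 0): total = 2276.3
Minimum is at North with total 1627.9 mi.

North, total 1627.9 mi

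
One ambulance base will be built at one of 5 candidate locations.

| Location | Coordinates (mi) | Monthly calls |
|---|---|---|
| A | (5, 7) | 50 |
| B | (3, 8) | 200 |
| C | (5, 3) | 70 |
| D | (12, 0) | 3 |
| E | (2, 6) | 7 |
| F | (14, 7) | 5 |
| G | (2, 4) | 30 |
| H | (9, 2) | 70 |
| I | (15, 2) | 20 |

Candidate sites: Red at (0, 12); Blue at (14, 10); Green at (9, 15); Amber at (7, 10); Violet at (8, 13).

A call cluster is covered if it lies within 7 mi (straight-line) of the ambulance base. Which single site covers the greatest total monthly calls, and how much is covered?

Coverage radius r = 7 mi; a point is covered iff (Δx)²+(Δy)² ≤ 7² = 49.
  Red (0, 12): covers {B, E} → 207
  Blue (14, 10): covers {F} → 5
  Green (9, 15): covers {none} → 0
  Amber (7, 10): covers {A, B, E} → 257
  Violet (8, 13): covers {A} → 50
Maximum coverage at Amber: 257 monthly calls.

Amber, covering 257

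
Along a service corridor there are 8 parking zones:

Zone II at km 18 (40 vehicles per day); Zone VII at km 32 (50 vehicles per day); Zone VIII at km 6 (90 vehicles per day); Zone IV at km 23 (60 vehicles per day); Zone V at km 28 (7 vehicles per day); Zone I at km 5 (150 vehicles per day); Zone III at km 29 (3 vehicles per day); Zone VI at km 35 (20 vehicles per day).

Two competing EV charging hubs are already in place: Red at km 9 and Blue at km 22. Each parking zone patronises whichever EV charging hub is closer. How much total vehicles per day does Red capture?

The indifferent point is the midpoint (9+22)/2 = 15.5; parking zones left of it (closer to Red at 9) go to Red, those right go to Blue.
  Zone I at 5 (w=150) → Red
  Zone VIII at 6 (w=90) → Red
  Zone II at 18 (w=40) → Blue
  Zone IV at 23 (w=60) → Blue
  Zone V at 28 (w=7) → Blue
  Zone III at 29 (w=3) → Blue
  Zone VII at 32 (w=50) → Blue
  Zone VI at 35 (w=20) → Blue
Red captures 240; Blue captures 180.

240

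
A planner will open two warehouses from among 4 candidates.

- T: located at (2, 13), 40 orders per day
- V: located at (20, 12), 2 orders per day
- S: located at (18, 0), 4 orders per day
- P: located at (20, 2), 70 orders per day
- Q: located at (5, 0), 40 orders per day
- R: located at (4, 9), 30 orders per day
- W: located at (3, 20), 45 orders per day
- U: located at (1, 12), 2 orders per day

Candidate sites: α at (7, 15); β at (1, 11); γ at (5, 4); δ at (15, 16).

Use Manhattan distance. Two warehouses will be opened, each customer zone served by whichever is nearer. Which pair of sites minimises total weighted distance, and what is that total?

{β, γ}, total 2225

Evaluate every pair (each demand assigned to the nearer of the two):
  {β, γ}: total = 2225
  {α, γ}: total = 2333
  {β, δ}: total = 2791
  {γ, δ}: total = 2840
  {α, δ}: total = 3077
  {α, β}: total = 3233
Best pair: {β, γ} with total 2225.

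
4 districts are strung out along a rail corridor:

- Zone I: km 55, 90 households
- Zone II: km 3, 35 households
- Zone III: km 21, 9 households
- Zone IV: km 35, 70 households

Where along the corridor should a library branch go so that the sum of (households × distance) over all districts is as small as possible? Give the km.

x = 35

For a sum of weighted absolute distances on a line, the optimum is the weighted median (not the mean). Total weight W = 204; half-weight = 102.
Sort by position and accumulate weight:
  km 3 (Zone II, w=35) → cum 35
  km 21 (Zone III, w=9) → cum 44
  km 35 (Zone IV, w=70) → cum 114  ≥ 102 → median here
  km 55 (Zone I, w=90) → cum 204
Optimal location: km 35.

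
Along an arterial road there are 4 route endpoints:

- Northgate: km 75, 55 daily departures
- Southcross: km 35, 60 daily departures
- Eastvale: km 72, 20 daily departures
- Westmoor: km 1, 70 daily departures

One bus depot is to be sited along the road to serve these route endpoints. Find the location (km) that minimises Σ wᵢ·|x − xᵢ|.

x = 35

For a sum of weighted absolute distances on a line, the optimum is the weighted median (not the mean). Total weight W = 205; half-weight = 102.5.
Sort by position and accumulate weight:
  km 1 (Westmoor, w=70) → cum 70
  km 35 (Southcross, w=60) → cum 130  ≥ 102.5 → median here
  km 72 (Eastvale, w=20) → cum 150
  km 75 (Northgate, w=55) → cum 205
Optimal location: km 35.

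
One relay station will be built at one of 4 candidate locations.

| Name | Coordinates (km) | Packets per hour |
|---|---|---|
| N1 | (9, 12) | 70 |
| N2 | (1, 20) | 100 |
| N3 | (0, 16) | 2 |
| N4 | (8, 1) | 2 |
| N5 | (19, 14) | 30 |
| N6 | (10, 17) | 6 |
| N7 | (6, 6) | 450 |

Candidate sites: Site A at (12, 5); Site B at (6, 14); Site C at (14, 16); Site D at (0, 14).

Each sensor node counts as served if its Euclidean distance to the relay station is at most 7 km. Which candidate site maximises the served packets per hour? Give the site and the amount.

Site A, covering 452

Coverage radius r = 7 km; a point is covered iff (Δx)²+(Δy)² ≤ 7² = 49.
  Site A (12, 5): covers {N4, N7} → 452
  Site B (6, 14): covers {N1, N3, N6} → 78
  Site C (14, 16): covers {N1, N5, N6} → 106
  Site D (0, 14): covers {N2, N3} → 102
Maximum coverage at Site A: 452 packets per hour.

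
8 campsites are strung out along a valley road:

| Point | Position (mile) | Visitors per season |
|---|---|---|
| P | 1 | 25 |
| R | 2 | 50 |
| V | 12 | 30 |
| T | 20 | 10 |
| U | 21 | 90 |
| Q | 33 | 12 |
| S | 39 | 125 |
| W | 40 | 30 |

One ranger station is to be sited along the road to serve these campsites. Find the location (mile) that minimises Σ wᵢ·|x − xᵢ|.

For a sum of weighted absolute distances on a line, the optimum is the weighted median (not the mean). Total weight W = 372; half-weight = 186.
Sort by position and accumulate weight:
  mile 1 (P, w=25) → cum 25
  mile 2 (R, w=50) → cum 75
  mile 12 (V, w=30) → cum 105
  mile 20 (T, w=10) → cum 115
  mile 21 (U, w=90) → cum 205  ≥ 186 → median here
  mile 33 (Q, w=12) → cum 217
  mile 39 (S, w=125) → cum 342
  mile 40 (W, w=30) → cum 372
Optimal location: mile 21.

x = 21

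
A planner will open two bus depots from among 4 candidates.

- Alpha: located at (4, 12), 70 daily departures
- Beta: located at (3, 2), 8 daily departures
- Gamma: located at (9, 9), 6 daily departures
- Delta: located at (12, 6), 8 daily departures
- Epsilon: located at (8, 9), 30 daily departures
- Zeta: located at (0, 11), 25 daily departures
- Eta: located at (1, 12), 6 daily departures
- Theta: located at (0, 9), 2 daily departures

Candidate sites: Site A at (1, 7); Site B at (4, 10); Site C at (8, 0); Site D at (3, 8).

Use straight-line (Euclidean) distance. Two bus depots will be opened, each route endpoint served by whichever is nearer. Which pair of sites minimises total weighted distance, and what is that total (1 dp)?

Evaluate every pair (each demand assigned to the nearer of the two):
  {Site B, Site C}: total = 528.0
  {Site A, Site B}: total = 538.1
  {Site B, Site D}: total = 544.9
  {Site C, Site D}: total = 718.1
  {Site A, Site D}: total = 729.3
  {Site A, Site C}: total = 914.4
Best pair: {Site B, Site C} with total 528.0.

{Site B, Site C}, total 528.0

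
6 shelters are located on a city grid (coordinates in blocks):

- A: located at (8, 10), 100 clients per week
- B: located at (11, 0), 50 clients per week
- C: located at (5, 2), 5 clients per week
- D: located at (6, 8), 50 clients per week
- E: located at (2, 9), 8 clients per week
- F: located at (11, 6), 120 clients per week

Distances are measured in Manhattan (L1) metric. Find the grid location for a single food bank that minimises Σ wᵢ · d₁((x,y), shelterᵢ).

(11, 6)

Manhattan distance separates: Σwᵢ(|x−xᵢ|+|y−yᵢ|) = Σwᵢ|x−xᵢ| + Σwᵢ|y−yᵢ|, so x and y are optimised independently as 1-D weighted medians.
Total weight W = 333; half = 166.5.
x-coordinate, sorted with cumulative weight:
  x=2 (E, w=8) cum 8
  x=5 (C, w=5) cum 13
  x=6 (D, w=50) cum 63
  x=8 (A, w=100) cum 163
  x=11 (B, w=50) cum 213  ← median
  x=11 (F, w=120) cum 333
⇒ x* = 11
y-coordinate, sorted with cumulative weight:
  y=0 (B, w=50) cum 50
  y=2 (C, w=5) cum 55
  y=6 (F, w=120) cum 175  ← median
  y=8 (D, w=50) cum 225
  y=9 (E, w=8) cum 233
  y=10 (A, w=100) cum 333
⇒ y* = 6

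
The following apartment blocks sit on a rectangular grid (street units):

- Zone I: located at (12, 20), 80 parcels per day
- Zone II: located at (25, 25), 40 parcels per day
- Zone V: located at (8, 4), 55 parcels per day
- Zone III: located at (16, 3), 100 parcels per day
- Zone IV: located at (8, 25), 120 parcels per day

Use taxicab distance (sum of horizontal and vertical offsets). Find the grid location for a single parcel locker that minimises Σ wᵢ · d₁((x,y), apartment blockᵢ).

Manhattan distance separates: Σwᵢ(|x−xᵢ|+|y−yᵢ|) = Σwᵢ|x−xᵢ| + Σwᵢ|y−yᵢ|, so x and y are optimised independently as 1-D weighted medians.
Total weight W = 395; half = 197.5.
x-coordinate, sorted with cumulative weight:
  x=8 (Zone V, w=55) cum 55
  x=8 (Zone IV, w=120) cum 175
  x=12 (Zone I, w=80) cum 255  ← median
  x=16 (Zone III, w=100) cum 355
  x=25 (Zone II, w=40) cum 395
⇒ x* = 12
y-coordinate, sorted with cumulative weight:
  y=3 (Zone III, w=100) cum 100
  y=4 (Zone V, w=55) cum 155
  y=20 (Zone I, w=80) cum 235  ← median
  y=25 (Zone II, w=40) cum 275
  y=25 (Zone IV, w=120) cum 395
⇒ y* = 20

(12, 20)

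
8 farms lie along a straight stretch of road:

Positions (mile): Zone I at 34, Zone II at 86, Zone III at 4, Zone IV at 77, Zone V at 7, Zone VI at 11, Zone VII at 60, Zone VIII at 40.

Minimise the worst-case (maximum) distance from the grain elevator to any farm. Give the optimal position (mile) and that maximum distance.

location 45, max distance 41

The 1-center on a line is the midpoint of the two extreme points: leftmost at 4, rightmost at 86.
Optimal location = (4 + 86)/2 = 45; maximum distance = (86 − 4)/2 = 41.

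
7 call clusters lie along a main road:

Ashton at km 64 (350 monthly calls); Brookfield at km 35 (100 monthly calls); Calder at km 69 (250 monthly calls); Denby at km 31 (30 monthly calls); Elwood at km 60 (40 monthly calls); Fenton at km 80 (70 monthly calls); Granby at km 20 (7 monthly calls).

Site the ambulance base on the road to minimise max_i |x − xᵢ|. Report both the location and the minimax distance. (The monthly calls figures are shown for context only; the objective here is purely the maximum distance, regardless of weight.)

The 1-center on a line is the midpoint of the two extreme points: leftmost at 20, rightmost at 80.
Optimal location = (20 + 80)/2 = 50; maximum distance = (80 − 20)/2 = 30.

location 50, max distance 30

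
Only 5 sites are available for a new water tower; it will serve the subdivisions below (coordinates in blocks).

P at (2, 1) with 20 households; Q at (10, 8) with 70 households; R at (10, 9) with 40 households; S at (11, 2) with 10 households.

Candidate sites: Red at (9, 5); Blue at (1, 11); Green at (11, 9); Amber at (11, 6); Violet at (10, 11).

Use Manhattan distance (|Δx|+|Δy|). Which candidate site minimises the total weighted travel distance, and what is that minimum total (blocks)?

Total weighted distance at each candidate:
  Red (9, 5): total = 750
  Blue (1, 11): total = 1690
  Green (11, 9): total = 590
  Amber (11, 6): total = 690
  Violet (10, 11): total = 750
Minimum is at Green with total 590 blocks.

Green, total 590 blocks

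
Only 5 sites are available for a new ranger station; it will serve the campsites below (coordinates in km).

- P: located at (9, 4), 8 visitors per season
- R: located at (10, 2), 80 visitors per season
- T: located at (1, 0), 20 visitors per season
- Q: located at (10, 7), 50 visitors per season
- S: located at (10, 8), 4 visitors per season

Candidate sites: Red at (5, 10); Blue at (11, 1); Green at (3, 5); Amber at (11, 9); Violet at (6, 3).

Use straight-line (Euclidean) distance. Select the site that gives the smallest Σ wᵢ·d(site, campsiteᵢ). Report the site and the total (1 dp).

Blue, total 675.4 km

Total weighted distance at each candidate:
  Red (5, 10): total = 1340.9
  Blue (11, 1): total = 675.4
  Green (3, 5): total = 1160.1
  Amber (11, 9): total = 995.3
  Violet (6, 3): total = 780.2
Minimum is at Blue with total 675.4 km.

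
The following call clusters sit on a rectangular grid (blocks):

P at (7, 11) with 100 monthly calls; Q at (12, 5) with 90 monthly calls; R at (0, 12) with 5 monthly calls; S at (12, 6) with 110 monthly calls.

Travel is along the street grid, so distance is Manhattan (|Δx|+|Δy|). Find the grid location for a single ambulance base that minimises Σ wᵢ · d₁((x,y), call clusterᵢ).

Manhattan distance separates: Σwᵢ(|x−xᵢ|+|y−yᵢ|) = Σwᵢ|x−xᵢ| + Σwᵢ|y−yᵢ|, so x and y are optimised independently as 1-D weighted medians.
Total weight W = 305; half = 152.5.
x-coordinate, sorted with cumulative weight:
  x=0 (R, w=5) cum 5
  x=7 (P, w=100) cum 105
  x=12 (Q, w=90) cum 195  ← median
  x=12 (S, w=110) cum 305
⇒ x* = 12
y-coordinate, sorted with cumulative weight:
  y=5 (Q, w=90) cum 90
  y=6 (S, w=110) cum 200  ← median
  y=11 (P, w=100) cum 300
  y=12 (R, w=5) cum 305
⇒ y* = 6

(12, 6)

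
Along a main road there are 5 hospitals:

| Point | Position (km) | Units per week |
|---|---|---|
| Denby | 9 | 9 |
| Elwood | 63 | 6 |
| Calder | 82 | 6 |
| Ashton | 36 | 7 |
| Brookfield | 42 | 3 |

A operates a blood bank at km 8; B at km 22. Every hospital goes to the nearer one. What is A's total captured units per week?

The indifferent point is the midpoint (8+22)/2 = 15; hospitals left of it (closer to A at 8) go to A, those right go to B.
  Denby at 9 (w=9) → A
  Ashton at 36 (w=7) → B
  Brookfield at 42 (w=3) → B
  Elwood at 63 (w=6) → B
  Calder at 82 (w=6) → B
A captures 9; B captures 22.

9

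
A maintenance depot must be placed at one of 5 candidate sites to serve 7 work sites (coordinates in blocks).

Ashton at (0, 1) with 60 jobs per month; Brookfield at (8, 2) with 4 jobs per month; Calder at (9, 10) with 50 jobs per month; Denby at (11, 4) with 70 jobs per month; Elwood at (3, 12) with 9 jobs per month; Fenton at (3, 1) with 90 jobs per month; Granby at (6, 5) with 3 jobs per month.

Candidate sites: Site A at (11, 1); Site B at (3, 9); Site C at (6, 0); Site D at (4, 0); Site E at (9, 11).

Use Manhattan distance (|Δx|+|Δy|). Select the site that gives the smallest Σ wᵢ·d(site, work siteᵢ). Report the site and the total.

Site D, total 2162 blocks

Total weighted distance at each candidate:
  Site A (11, 1): total = 2354
  Site B (3, 9): total = 2736
  Site C (6, 0): total = 2226
  Site D (4, 0): total = 2162
  Site E (9, 11): total = 3390
Minimum is at Site D with total 2162 blocks.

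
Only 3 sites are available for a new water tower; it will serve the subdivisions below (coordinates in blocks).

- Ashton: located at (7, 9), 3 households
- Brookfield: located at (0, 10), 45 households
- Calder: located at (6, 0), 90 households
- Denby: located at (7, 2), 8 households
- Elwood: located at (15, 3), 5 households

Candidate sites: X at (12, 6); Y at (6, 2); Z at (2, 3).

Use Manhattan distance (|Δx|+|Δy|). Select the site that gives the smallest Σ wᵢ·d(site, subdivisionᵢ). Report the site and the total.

Total weighted distance at each candidate:
  X (12, 6): total = 1926
  Y (6, 2): total = 892
  Z (2, 3): total = 1181
Minimum is at Y with total 892 blocks.

Y, total 892 blocks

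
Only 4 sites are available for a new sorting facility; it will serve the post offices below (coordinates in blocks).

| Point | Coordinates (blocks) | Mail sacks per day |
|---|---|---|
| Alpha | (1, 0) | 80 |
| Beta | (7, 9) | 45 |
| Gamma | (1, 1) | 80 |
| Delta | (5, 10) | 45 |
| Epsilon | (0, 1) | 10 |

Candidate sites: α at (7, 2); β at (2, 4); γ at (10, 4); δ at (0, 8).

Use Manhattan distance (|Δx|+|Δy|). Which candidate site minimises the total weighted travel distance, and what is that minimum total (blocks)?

Total weighted distance at each candidate:
  α (7, 2): total = 2045
  β (2, 4): total = 1625
  γ (10, 4): total = 2985
  δ (0, 8): total = 2105
Minimum is at β with total 1625 blocks.

β, total 1625 blocks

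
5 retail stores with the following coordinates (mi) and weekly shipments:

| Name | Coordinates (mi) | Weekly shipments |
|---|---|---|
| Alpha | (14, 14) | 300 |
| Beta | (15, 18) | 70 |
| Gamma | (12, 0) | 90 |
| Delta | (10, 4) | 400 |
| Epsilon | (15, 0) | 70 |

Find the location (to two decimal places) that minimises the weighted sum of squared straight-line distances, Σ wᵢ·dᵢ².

The minimiser of Σwᵢ‖p−pᵢ‖² is the weighted centroid p* = (Σwᵢpᵢ)/(Σwᵢ).
Σwᵢ = 930.
Σwᵢxᵢ = 300·14 + 70·15 + 90·12 + 400·10 + 70·15 = 11380.
Σwᵢyᵢ = 300·14 + 70·18 + 90·0 + 400·4 + 70·0 = 7060.
x* = 11380/930 = 12.24, y* = 7060/930 = 7.59.

(12.24, 7.59)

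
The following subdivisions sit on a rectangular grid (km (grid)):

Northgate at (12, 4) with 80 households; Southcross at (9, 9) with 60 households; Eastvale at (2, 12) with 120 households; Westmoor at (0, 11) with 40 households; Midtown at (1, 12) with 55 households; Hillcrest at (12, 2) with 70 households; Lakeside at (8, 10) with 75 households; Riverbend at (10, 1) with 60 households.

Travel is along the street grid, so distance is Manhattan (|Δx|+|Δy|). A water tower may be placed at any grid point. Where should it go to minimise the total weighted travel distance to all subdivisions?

(8, 10)

Manhattan distance separates: Σwᵢ(|x−xᵢ|+|y−yᵢ|) = Σwᵢ|x−xᵢ| + Σwᵢ|y−yᵢ|, so x and y are optimised independently as 1-D weighted medians.
Total weight W = 560; half = 280.
x-coordinate, sorted with cumulative weight:
  x=0 (Westmoor, w=40) cum 40
  x=1 (Midtown, w=55) cum 95
  x=2 (Eastvale, w=120) cum 215
  x=8 (Lakeside, w=75) cum 290  ← median
  x=9 (Southcross, w=60) cum 350
  x=10 (Riverbend, w=60) cum 410
  x=12 (Northgate, w=80) cum 490
  x=12 (Hillcrest, w=70) cum 560
⇒ x* = 8
y-coordinate, sorted with cumulative weight:
  y=1 (Riverbend, w=60) cum 60
  y=2 (Hillcrest, w=70) cum 130
  y=4 (Northgate, w=80) cum 210
  y=9 (Southcross, w=60) cum 270
  y=10 (Lakeside, w=75) cum 345  ← median
  y=11 (Westmoor, w=40) cum 385
  y=12 (Eastvale, w=120) cum 505
  y=12 (Midtown, w=55) cum 560
⇒ y* = 10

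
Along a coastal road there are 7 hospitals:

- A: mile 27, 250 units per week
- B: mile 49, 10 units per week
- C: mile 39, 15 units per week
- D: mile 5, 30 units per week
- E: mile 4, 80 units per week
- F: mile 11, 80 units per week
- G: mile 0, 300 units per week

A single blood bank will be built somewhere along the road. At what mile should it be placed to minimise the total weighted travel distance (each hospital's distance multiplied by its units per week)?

x = 5

For a sum of weighted absolute distances on a line, the optimum is the weighted median (not the mean). Total weight W = 765; half-weight = 382.5.
Sort by position and accumulate weight:
  mile 0 (G, w=300) → cum 300
  mile 4 (E, w=80) → cum 380
  mile 5 (D, w=30) → cum 410  ≥ 382.5 → median here
  mile 11 (F, w=80) → cum 490
  mile 27 (A, w=250) → cum 740
  mile 39 (C, w=15) → cum 755
  mile 49 (B, w=10) → cum 765
Optimal location: mile 5.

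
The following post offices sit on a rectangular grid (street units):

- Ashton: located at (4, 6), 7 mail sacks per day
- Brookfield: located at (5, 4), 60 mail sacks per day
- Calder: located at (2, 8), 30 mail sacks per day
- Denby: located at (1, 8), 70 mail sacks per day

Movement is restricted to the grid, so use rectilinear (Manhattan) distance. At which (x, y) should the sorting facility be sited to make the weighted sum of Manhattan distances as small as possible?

(2, 8)

Manhattan distance separates: Σwᵢ(|x−xᵢ|+|y−yᵢ|) = Σwᵢ|x−xᵢ| + Σwᵢ|y−yᵢ|, so x and y are optimised independently as 1-D weighted medians.
Total weight W = 167; half = 83.5.
x-coordinate, sorted with cumulative weight:
  x=1 (Denby, w=70) cum 70
  x=2 (Calder, w=30) cum 100  ← median
  x=4 (Ashton, w=7) cum 107
  x=5 (Brookfield, w=60) cum 167
⇒ x* = 2
y-coordinate, sorted with cumulative weight:
  y=4 (Brookfield, w=60) cum 60
  y=6 (Ashton, w=7) cum 67
  y=8 (Calder, w=30) cum 97  ← median
  y=8 (Denby, w=70) cum 167
⇒ y* = 8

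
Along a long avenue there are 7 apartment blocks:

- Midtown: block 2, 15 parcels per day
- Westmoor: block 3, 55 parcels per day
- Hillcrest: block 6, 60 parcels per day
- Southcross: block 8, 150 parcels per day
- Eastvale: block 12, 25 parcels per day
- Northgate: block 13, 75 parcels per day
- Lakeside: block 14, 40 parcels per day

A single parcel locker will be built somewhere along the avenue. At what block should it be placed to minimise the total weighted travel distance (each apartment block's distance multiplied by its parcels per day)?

For a sum of weighted absolute distances on a line, the optimum is the weighted median (not the mean). Total weight W = 420; half-weight = 210.
Sort by position and accumulate weight:
  block 2 (Midtown, w=15) → cum 15
  block 3 (Westmoor, w=55) → cum 70
  block 6 (Hillcrest, w=60) → cum 130
  block 8 (Southcross, w=150) → cum 280  ≥ 210 → median here
  block 12 (Eastvale, w=25) → cum 305
  block 13 (Northgate, w=75) → cum 380
  block 14 (Lakeside, w=40) → cum 420
Optimal location: block 8.

x = 8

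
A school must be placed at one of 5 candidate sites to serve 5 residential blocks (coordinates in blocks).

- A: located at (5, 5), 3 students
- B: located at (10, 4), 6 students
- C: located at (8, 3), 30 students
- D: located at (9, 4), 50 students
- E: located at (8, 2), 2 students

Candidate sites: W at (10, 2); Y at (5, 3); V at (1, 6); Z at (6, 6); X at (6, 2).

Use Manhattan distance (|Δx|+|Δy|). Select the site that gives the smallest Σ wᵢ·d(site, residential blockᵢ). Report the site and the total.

W, total 280 blocks

Total weighted distance at each candidate:
  W (10, 2): total = 280
  Y (5, 3): total = 390
  V (1, 6): total = 903
  Z (6, 6): total = 454
  X (6, 2): total = 392
Minimum is at W with total 280 blocks.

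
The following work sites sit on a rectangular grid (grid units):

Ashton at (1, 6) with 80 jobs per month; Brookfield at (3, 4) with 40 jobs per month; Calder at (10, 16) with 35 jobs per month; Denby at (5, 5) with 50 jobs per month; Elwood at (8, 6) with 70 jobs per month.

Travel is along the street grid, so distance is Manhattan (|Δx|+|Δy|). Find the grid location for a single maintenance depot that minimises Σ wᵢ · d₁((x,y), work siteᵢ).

Manhattan distance separates: Σwᵢ(|x−xᵢ|+|y−yᵢ|) = Σwᵢ|x−xᵢ| + Σwᵢ|y−yᵢ|, so x and y are optimised independently as 1-D weighted medians.
Total weight W = 275; half = 137.5.
x-coordinate, sorted with cumulative weight:
  x=1 (Ashton, w=80) cum 80
  x=3 (Brookfield, w=40) cum 120
  x=5 (Denby, w=50) cum 170  ← median
  x=8 (Elwood, w=70) cum 240
  x=10 (Calder, w=35) cum 275
⇒ x* = 5
y-coordinate, sorted with cumulative weight:
  y=4 (Brookfield, w=40) cum 40
  y=5 (Denby, w=50) cum 90
  y=6 (Ashton, w=80) cum 170  ← median
  y=6 (Elwood, w=70) cum 240
  y=16 (Calder, w=35) cum 275
⇒ y* = 6

(5, 6)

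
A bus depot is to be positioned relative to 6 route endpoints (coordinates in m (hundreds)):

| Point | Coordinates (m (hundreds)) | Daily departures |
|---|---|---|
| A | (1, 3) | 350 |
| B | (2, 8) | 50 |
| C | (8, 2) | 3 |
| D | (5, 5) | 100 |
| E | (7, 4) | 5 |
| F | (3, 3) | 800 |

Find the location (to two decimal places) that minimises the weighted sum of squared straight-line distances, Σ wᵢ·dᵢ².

(2.61, 3.35)

The minimiser of Σwᵢ‖p−pᵢ‖² is the weighted centroid p* = (Σwᵢpᵢ)/(Σwᵢ).
Σwᵢ = 1308.
Σwᵢxᵢ = 350·1 + 50·2 + 3·8 + 100·5 + 5·7 + 800·3 = 3409.
Σwᵢyᵢ = 350·3 + 50·8 + 3·2 + 100·5 + 5·4 + 800·3 = 4376.
x* = 3409/1308 = 2.61, y* = 4376/1308 = 3.35.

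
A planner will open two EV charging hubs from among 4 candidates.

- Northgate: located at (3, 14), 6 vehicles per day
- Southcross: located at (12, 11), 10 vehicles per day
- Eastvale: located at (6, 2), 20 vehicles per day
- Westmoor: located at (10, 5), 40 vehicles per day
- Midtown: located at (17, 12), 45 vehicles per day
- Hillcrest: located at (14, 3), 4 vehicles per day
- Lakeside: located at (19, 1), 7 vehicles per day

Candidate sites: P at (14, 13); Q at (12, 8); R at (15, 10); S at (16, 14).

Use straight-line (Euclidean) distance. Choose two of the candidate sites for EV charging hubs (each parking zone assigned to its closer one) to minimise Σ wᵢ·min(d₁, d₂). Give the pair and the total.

{Q, S}, total 600.3

Evaluate every pair (each demand assigned to the nearer of the two):
  {Q, S}: total = 600.3
  {Q, R}: total = 626.6
  {P, Q}: total = 640.3
  {R, S}: total = 829.0
  {P, R}: total = 842.7
  {P, S}: total = 956.0
Best pair: {Q, S} with total 600.3.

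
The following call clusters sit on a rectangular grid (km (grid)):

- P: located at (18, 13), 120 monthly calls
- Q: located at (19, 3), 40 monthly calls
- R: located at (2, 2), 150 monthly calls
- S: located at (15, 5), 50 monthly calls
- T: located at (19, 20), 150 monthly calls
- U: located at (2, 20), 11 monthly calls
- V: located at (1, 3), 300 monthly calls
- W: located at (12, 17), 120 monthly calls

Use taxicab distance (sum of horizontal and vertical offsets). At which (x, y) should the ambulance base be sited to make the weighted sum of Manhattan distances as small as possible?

(12, 3)

Manhattan distance separates: Σwᵢ(|x−xᵢ|+|y−yᵢ|) = Σwᵢ|x−xᵢ| + Σwᵢ|y−yᵢ|, so x and y are optimised independently as 1-D weighted medians.
Total weight W = 941; half = 470.5.
x-coordinate, sorted with cumulative weight:
  x=1 (V, w=300) cum 300
  x=2 (R, w=150) cum 450
  x=2 (U, w=11) cum 461
  x=12 (W, w=120) cum 581  ← median
  x=15 (S, w=50) cum 631
  x=18 (P, w=120) cum 751
  x=19 (Q, w=40) cum 791
  x=19 (T, w=150) cum 941
⇒ x* = 12
y-coordinate, sorted with cumulative weight:
  y=2 (R, w=150) cum 150
  y=3 (Q, w=40) cum 190
  y=3 (V, w=300) cum 490  ← median
  y=5 (S, w=50) cum 540
  y=13 (P, w=120) cum 660
  y=17 (W, w=120) cum 780
  y=20 (T, w=150) cum 930
  y=20 (U, w=11) cum 941
⇒ y* = 3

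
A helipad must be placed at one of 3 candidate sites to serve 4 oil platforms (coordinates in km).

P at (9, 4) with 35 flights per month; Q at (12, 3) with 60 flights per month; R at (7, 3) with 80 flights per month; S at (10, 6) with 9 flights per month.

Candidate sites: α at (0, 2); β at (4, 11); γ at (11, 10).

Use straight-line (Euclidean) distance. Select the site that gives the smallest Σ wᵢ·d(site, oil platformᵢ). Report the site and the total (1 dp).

Total weighted distance at each candidate:
  α (0, 2): total = 1707.8
  β (4, 11): total = 1733.7
  γ (11, 10): total = 1327.7
Minimum is at γ with total 1327.7 km.

γ, total 1327.7 km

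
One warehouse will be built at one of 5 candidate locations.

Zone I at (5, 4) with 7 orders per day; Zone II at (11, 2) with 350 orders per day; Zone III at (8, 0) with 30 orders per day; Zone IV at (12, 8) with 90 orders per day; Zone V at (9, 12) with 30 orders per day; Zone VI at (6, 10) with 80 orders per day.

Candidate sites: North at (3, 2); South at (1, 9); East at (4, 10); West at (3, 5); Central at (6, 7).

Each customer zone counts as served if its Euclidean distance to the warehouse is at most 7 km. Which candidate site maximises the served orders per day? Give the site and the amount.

Coverage radius r = 7 km; a point is covered iff (Δx)²+(Δy)² ≤ 7² = 49.
  North (3, 2): covers {Zone I, Zone III} → 37
  South (1, 9): covers {Zone I, Zone VI} → 87
  East (4, 10): covers {Zone I, Zone V, Zone VI} → 117
  West (3, 5): covers {Zone I, Zone VI} → 87
  Central (6, 7): covers {Zone I, Zone IV, Zone V, Zone VI} → 207
Maximum coverage at Central: 207 orders per day.

Central, covering 207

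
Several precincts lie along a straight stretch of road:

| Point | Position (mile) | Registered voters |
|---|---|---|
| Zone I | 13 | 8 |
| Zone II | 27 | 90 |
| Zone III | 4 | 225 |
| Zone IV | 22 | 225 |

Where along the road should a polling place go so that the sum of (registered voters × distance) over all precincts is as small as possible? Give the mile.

For a sum of weighted absolute distances on a line, the optimum is the weighted median (not the mean). Total weight W = 548; half-weight = 274.
Sort by position and accumulate weight:
  mile 4 (Zone III, w=225) → cum 225
  mile 13 (Zone I, w=8) → cum 233
  mile 22 (Zone IV, w=225) → cum 458  ≥ 274 → median here
  mile 27 (Zone II, w=90) → cum 548
Optimal location: mile 22.

x = 22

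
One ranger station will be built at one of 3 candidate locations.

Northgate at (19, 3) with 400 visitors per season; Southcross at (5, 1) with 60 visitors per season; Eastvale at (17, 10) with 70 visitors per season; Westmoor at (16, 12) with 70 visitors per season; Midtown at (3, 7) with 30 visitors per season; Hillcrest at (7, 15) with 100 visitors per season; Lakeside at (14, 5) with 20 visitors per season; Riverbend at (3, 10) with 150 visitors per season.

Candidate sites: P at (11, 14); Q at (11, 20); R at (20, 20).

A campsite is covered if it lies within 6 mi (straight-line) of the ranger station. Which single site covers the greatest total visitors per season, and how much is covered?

P, covering 170

Coverage radius r = 6 mi; a point is covered iff (Δx)²+(Δy)² ≤ 6² = 36.
  P (11, 14): covers {Westmoor, Hillcrest} → 170
  Q (11, 20): covers {none} → 0
  R (20, 20): covers {none} → 0
Maximum coverage at P: 170 visitors per season.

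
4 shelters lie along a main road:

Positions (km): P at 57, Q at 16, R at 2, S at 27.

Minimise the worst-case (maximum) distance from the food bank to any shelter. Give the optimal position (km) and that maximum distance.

location 29.5, max distance 27.5

The 1-center on a line is the midpoint of the two extreme points: leftmost at 2, rightmost at 57.
Optimal location = (2 + 57)/2 = 29.5; maximum distance = (57 − 2)/2 = 27.5.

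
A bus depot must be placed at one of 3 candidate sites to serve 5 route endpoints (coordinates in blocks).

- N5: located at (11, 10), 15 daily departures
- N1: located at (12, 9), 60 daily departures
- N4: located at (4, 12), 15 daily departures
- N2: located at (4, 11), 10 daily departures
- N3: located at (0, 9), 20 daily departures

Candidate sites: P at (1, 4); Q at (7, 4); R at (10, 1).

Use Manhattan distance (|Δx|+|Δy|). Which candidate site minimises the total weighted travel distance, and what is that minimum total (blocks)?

Total weighted distance at each candidate:
  P (1, 4): total = 1585
  Q (7, 4): total = 1255
  R (10, 1): total = 1525
Minimum is at Q with total 1255 blocks.

Q, total 1255 blocks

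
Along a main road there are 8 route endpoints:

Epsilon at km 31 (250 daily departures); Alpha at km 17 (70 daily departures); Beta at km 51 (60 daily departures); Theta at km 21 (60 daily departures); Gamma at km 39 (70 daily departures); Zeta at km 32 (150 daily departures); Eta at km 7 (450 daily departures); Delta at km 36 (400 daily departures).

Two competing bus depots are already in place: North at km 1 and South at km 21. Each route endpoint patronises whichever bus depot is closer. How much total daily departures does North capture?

450

The indifferent point is the midpoint (1+21)/2 = 11; route endpoints left of it (closer to North at 1) go to North, those right go to South.
  Eta at 7 (w=450) → North
  Alpha at 17 (w=70) → South
  Theta at 21 (w=60) → South
  Epsilon at 31 (w=250) → South
  Zeta at 32 (w=150) → South
  Delta at 36 (w=400) → South
  Gamma at 39 (w=70) → South
  Beta at 51 (w=60) → South
North captures 450; South captures 1060.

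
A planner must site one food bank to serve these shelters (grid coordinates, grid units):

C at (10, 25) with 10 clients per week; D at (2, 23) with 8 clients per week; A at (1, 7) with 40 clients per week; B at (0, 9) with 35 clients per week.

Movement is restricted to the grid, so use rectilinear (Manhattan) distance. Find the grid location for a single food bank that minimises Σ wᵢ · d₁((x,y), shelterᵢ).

(1, 9)

Manhattan distance separates: Σwᵢ(|x−xᵢ|+|y−yᵢ|) = Σwᵢ|x−xᵢ| + Σwᵢ|y−yᵢ|, so x and y are optimised independently as 1-D weighted medians.
Total weight W = 93; half = 46.5.
x-coordinate, sorted with cumulative weight:
  x=0 (B, w=35) cum 35
  x=1 (A, w=40) cum 75  ← median
  x=2 (D, w=8) cum 83
  x=10 (C, w=10) cum 93
⇒ x* = 1
y-coordinate, sorted with cumulative weight:
  y=7 (A, w=40) cum 40
  y=9 (B, w=35) cum 75  ← median
  y=23 (D, w=8) cum 83
  y=25 (C, w=10) cum 93
⇒ y* = 9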